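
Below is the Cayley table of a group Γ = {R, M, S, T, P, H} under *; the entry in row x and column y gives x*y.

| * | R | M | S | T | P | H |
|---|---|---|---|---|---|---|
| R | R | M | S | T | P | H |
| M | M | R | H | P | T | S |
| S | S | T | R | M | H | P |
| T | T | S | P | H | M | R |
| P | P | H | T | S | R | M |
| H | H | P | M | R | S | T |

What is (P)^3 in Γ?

P^1 = P
P^2 = P*P = R
P^3 = R*P = P

P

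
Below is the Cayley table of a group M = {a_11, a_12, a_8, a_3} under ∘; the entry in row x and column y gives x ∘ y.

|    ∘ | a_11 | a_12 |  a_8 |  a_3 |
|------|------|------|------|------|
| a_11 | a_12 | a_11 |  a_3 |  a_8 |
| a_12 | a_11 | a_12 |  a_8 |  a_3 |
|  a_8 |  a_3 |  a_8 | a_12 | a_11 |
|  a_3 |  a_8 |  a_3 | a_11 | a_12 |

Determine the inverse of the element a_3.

First locate the identity: row a_12 matches the header, so a_12 is the identity.
Scan row a_3 for a_12: a_3 ∘ a_3 = a_12. Hence a_3^(-1) = a_3.

a_3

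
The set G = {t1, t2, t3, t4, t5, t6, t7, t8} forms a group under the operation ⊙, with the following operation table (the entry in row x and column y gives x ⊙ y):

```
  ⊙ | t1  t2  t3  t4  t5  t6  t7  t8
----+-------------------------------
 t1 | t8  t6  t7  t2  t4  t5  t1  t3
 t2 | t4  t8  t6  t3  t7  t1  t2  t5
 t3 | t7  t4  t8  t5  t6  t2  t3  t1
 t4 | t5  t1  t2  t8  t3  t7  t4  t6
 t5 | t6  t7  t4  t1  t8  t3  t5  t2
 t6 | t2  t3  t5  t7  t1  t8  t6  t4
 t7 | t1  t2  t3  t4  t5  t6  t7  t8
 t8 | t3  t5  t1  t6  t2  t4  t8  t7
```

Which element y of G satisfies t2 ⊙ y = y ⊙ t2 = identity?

t5

First locate the identity: row t7 matches the header, so t7 is the identity.
Scan row t2 for t7: t2 ⊙ t5 = t7. Hence t2^(-1) = t5.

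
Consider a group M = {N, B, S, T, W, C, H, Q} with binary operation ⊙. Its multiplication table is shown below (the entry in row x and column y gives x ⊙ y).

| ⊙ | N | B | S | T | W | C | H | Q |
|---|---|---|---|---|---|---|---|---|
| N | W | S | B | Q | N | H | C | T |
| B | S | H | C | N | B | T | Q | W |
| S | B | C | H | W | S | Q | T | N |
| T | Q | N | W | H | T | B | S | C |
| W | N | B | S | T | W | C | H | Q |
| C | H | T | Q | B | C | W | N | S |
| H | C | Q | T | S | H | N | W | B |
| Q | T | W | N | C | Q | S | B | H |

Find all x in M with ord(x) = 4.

Identity is W. Compute the order of each non-identity element by repeated multiplication:
  N: N → W  (order 2)
  B: B → H → Q → W  (order 4)
  S: S → H → T → W  (order 4)
  T: T → H → S → W  (order 4)
  C: C → W  (order 2)
  H: H → W  (order 2)
  Q: Q → H → B → W  (order 4)
Elements of order 4: {B, Q, S, T}.

{B, Q, S, T}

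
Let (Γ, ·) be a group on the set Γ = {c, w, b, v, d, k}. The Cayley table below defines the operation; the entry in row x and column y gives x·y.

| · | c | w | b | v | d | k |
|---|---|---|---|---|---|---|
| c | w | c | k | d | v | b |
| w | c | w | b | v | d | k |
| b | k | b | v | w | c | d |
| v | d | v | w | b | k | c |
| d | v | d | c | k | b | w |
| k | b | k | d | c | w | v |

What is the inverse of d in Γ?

First locate the identity: row w matches the header, so w is the identity.
Scan row d for w: d·k = w. Hence d^(-1) = k.

k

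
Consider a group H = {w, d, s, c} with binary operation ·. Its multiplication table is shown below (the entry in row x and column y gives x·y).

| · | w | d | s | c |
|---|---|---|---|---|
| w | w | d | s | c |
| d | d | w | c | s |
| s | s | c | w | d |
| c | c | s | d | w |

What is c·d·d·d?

s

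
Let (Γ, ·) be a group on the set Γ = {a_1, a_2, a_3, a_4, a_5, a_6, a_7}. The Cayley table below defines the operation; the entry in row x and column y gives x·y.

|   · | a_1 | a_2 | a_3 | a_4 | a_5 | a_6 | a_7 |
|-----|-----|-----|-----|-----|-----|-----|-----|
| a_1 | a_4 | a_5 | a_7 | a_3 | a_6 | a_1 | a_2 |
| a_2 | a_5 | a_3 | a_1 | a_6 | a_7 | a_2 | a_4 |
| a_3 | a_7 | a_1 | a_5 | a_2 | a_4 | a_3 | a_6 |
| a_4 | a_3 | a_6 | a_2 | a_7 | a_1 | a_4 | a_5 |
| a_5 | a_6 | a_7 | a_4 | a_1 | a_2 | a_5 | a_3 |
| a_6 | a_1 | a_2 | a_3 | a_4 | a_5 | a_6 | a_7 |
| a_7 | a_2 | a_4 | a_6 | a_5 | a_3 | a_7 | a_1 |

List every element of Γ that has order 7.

Identity is a_6. Compute the order of each non-identity element by repeated multiplication:
  a_1: a_1 → a_4 → a_3 → a_7 → a_2 → a_5 → a_6  (order 7)
  a_2: a_2 → a_3 → a_1 → a_5 → a_7 → a_4 → a_6  (order 7)
  a_3: a_3 → a_5 → a_4 → a_2 → a_1 → a_7 → a_6  (order 7)
  a_4: a_4 → a_7 → a_5 → a_1 → a_3 → a_2 → a_6  (order 7)
  a_5: a_5 → a_2 → a_7 → a_3 → a_4 → a_1 → a_6  (order 7)
  a_7: a_7 → a_1 → a_2 → a_4 → a_5 → a_3 → a_6  (order 7)
Elements of order 7: {a_1, a_2, a_3, a_4, a_5, a_7}.
(Structurally, Γ here is isomorphic to the cyclic group Z_7.)

{a_1, a_2, a_3, a_4, a_5, a_7}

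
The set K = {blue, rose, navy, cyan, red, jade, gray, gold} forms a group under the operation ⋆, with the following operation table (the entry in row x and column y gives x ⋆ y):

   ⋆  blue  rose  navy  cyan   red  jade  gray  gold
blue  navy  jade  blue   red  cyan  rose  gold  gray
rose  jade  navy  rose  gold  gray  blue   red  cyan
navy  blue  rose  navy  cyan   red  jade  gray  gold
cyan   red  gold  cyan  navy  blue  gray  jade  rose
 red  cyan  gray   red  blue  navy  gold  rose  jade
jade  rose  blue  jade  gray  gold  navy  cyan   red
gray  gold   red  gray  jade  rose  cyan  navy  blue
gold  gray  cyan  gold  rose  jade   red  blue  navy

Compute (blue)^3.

blue

blue^1 = blue
blue^2 = blue ⋆ blue = navy
blue^3 = navy ⋆ blue = blue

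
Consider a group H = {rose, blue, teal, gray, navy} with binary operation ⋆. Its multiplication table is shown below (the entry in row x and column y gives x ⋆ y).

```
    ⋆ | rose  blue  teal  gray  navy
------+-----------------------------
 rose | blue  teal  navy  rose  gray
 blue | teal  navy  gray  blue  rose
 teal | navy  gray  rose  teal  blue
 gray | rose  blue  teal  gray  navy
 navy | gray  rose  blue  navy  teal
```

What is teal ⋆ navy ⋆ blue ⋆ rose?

gray

teal ⋆ navy = blue
blue ⋆ blue = navy
navy ⋆ rose = gray
(Structurally, H here is isomorphic to the cyclic group Z_5.)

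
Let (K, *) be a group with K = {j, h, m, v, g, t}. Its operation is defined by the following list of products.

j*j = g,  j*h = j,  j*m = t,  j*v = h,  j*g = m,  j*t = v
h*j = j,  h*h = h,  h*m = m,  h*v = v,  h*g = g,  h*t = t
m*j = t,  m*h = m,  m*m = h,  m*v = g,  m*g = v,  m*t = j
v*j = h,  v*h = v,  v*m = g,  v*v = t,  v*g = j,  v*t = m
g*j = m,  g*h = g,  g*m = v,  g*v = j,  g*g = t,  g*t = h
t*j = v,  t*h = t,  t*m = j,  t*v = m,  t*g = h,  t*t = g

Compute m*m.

h

Read row m, column m: m*m = h.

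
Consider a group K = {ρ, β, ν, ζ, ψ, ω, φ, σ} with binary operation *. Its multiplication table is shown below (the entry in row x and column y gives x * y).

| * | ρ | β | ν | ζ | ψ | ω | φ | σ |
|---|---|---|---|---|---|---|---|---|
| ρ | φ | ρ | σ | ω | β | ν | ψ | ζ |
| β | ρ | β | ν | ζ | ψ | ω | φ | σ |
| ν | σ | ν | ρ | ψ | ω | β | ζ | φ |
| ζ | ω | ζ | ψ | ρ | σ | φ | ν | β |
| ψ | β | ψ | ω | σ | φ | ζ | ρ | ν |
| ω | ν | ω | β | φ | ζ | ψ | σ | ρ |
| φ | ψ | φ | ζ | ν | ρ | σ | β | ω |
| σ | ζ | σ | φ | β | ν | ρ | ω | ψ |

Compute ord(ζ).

The identity element is β (its row matches the header).
ζ^1 = ζ
ζ^2 = ζ * ζ = ρ
ζ^3 = ρ * ζ = ω
ζ^4 = ω * ζ = φ
ζ^5 = φ * ζ = ν
ζ^6 = ν * ζ = ψ
ζ^7 = ψ * ζ = σ
ζ^8 = σ * ζ = β
The first power of ζ equal to the identity is ζ^8, so ord(ζ) = 8.
(Structurally, K here is isomorphic to the cyclic group Z_8.)

8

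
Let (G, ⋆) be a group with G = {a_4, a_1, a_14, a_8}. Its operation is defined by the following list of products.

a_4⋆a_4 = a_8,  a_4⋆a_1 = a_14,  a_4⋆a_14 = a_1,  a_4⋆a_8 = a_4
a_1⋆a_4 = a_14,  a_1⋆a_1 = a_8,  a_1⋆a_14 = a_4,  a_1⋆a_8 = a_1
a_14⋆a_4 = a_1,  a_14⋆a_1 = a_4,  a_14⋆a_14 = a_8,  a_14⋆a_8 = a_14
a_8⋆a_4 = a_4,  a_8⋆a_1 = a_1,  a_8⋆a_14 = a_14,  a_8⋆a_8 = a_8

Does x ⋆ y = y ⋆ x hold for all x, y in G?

Check whether the table is symmetric across its main diagonal.
Every entry (row x, col y) equals the entry (row y, col x), so G is abelian.
(In fact G ≅ the Klein four-group V_4.)

Yes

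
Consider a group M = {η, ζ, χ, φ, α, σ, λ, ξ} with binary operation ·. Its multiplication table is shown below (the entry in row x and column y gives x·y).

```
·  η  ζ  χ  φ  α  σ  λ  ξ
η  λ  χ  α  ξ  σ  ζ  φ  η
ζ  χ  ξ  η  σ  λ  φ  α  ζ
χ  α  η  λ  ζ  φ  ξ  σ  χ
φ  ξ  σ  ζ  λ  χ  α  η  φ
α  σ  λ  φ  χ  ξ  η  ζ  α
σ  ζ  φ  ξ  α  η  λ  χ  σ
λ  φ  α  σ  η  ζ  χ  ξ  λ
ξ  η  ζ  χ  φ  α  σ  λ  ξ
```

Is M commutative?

Yes

Check whether the table is symmetric across its main diagonal.
Every entry (row x, col y) equals the entry (row y, col x), so M is abelian.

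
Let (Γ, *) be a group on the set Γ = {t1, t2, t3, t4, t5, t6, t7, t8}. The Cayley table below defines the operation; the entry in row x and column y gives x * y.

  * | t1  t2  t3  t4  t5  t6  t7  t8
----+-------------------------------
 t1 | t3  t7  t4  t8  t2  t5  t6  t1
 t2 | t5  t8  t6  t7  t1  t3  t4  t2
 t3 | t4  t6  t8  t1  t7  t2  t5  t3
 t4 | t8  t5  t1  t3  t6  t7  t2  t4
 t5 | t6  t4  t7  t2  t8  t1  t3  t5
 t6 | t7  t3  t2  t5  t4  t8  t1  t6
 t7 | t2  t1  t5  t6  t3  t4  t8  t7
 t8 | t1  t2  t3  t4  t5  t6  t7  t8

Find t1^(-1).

t4

First locate the identity: row t8 matches the header, so t8 is the identity.
Scan row t1 for t8: t1 * t4 = t8. Hence t1^(-1) = t4.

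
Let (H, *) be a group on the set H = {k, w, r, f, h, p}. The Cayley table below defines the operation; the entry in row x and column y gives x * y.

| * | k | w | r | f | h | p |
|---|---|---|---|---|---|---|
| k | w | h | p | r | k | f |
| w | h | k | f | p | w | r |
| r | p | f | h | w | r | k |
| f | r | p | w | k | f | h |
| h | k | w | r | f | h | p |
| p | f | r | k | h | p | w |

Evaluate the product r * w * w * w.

r

r * w = f
f * w = p
p * w = r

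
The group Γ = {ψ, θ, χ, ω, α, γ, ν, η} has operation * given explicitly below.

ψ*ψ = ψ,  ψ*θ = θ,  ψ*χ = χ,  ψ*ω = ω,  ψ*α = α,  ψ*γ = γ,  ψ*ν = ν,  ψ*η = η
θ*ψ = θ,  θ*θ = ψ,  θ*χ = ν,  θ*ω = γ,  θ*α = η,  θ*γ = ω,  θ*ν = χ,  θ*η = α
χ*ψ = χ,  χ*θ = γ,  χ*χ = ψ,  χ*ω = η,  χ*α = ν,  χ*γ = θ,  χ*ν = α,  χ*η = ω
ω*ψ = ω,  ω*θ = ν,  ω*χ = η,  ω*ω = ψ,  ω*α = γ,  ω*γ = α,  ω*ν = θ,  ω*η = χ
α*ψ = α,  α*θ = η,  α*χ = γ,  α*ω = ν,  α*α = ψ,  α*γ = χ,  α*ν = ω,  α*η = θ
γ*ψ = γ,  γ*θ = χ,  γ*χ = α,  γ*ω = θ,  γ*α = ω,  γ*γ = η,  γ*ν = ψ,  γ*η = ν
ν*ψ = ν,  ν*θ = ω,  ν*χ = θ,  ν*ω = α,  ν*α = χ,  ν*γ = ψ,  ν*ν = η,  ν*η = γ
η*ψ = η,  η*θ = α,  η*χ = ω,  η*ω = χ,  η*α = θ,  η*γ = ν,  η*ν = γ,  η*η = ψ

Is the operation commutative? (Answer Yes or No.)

No

γ * α = ω but α * γ = χ.
Since γ and α do not commute, Γ is not abelian.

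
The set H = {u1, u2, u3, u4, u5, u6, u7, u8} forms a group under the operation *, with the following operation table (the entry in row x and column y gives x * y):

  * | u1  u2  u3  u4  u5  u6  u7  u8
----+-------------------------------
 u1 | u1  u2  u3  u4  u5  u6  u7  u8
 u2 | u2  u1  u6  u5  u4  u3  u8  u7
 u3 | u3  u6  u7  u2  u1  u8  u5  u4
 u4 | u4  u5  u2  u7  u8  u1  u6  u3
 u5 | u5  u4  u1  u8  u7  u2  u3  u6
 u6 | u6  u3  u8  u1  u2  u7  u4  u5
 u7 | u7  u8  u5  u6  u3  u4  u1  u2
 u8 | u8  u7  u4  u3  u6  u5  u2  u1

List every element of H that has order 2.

{u2, u7, u8}

Identity is u1. Compute the order of each non-identity element by repeated multiplication:
  u2: u2 → u1  (order 2)
  u3: u3 → u7 → u5 → u1  (order 4)
  u4: u4 → u7 → u6 → u1  (order 4)
  u5: u5 → u7 → u3 → u1  (order 4)
  u6: u6 → u7 → u4 → u1  (order 4)
  u7: u7 → u1  (order 2)
  u8: u8 → u1  (order 2)
Elements of order 2: {u2, u7, u8}.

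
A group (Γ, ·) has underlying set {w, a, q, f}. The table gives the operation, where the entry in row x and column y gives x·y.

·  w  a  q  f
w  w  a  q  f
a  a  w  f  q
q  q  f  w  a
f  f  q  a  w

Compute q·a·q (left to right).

a

q·a = f
f·q = a
(Structurally, Γ here is isomorphic to the Klein four-group V_4.)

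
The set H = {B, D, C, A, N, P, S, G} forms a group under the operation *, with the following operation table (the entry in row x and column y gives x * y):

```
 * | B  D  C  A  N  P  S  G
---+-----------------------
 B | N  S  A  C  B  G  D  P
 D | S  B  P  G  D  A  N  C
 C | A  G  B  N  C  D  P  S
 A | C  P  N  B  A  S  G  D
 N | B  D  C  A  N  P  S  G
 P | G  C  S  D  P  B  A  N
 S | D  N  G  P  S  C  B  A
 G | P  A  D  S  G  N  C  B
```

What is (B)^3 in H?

B^1 = B
B^2 = B * B = N
B^3 = N * B = B

B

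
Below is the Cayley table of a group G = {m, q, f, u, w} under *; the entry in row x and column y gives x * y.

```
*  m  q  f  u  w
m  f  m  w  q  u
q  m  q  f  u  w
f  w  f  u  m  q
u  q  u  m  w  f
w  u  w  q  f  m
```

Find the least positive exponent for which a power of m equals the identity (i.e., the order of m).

The identity element is q (its row matches the header).
m^1 = m
m^2 = m * m = f
m^3 = f * m = w
m^4 = w * m = u
m^5 = u * m = q
The first power of m equal to the identity is m^5, so ord(m) = 5.

5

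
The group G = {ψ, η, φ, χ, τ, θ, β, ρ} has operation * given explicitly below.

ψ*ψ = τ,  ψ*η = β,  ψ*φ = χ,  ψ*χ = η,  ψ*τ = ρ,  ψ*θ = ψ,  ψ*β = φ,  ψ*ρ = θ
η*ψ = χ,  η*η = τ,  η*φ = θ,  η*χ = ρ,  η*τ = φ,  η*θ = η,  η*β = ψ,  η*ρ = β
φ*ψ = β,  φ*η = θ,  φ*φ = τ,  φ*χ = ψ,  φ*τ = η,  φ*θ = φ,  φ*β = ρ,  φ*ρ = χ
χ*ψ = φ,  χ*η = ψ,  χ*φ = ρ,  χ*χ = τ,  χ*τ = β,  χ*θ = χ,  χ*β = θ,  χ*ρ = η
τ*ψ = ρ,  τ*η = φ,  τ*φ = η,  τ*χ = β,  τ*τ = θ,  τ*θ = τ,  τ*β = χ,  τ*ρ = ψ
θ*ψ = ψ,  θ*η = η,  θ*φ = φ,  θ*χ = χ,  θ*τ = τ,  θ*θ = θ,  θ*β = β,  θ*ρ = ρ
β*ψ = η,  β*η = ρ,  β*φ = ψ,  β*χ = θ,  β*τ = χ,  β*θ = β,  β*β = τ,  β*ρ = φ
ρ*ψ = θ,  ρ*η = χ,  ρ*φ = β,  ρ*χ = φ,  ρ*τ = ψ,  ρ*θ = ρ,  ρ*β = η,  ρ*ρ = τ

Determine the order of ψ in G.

4

The identity element is θ (its row matches the header).
ψ^1 = ψ
ψ^2 = ψ * ψ = τ
ψ^3 = τ * ψ = ρ
ψ^4 = ρ * ψ = θ
The first power of ψ equal to the identity is ψ^4, so ord(ψ) = 4.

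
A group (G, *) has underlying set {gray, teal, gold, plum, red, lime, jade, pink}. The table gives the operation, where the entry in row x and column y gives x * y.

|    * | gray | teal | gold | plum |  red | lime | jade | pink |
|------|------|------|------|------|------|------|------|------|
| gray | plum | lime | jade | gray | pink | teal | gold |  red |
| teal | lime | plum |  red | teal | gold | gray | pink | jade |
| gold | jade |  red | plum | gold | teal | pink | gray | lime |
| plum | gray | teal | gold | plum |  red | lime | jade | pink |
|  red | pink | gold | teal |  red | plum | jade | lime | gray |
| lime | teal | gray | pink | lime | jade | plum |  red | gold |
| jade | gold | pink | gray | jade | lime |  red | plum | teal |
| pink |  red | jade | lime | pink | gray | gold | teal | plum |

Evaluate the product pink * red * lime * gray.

lime

pink * red = gray
gray * lime = teal
teal * gray = lime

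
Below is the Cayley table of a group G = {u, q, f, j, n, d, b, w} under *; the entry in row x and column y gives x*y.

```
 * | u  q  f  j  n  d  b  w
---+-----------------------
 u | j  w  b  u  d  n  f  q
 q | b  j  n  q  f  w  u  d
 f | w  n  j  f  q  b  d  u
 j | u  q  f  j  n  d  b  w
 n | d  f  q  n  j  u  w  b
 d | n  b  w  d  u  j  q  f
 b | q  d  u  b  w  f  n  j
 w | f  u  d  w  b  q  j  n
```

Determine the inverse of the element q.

q

First locate the identity: row j matches the header, so j is the identity.
Scan row q for j: q*q = j. Hence q^(-1) = q.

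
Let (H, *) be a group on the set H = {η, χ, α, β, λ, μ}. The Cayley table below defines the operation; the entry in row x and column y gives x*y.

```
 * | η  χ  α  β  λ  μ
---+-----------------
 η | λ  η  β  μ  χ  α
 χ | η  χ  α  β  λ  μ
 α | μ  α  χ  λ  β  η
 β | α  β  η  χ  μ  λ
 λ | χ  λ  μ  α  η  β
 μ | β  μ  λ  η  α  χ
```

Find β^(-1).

β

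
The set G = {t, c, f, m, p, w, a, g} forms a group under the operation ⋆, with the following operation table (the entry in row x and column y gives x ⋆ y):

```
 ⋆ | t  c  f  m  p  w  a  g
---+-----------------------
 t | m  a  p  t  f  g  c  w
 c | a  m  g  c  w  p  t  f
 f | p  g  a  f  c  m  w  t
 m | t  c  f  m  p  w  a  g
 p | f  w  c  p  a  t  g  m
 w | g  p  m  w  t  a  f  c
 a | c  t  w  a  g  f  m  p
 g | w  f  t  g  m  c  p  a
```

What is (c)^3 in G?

c

c^1 = c
c^2 = c ⋆ c = m
c^3 = m ⋆ c = c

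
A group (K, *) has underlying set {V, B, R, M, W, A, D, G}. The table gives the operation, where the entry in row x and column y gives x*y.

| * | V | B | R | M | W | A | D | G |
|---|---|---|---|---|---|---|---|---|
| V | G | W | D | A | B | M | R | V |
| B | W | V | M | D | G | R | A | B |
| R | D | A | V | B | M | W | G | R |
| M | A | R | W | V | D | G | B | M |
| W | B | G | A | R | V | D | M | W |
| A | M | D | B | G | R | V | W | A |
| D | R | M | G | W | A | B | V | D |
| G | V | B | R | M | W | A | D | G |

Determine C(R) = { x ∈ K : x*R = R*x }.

Compare row R with column R entry by entry.
D*R = G = R*D, so D commutes with R.
M*R = W but R*M = B, so M does not.
Collecting the elements that commute with R: C(R) = {D, G, R, V}.

{D, G, R, V}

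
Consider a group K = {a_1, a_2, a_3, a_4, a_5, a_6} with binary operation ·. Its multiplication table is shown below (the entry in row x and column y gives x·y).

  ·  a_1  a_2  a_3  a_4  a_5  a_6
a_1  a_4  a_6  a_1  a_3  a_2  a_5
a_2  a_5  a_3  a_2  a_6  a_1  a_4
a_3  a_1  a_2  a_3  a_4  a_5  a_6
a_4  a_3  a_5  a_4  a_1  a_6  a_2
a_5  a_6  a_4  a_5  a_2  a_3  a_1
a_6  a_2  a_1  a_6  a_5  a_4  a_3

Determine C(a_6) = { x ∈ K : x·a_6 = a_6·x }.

{a_3, a_6}

Compare row a_6 with column a_6 entry by entry.
a_2·a_6 = a_4 but a_6·a_2 = a_1, so a_2 does not.
Collecting the elements that commute with a_6: C(a_6) = {a_3, a_6}.
(Structurally, K here is isomorphic to the symmetric group S_3.)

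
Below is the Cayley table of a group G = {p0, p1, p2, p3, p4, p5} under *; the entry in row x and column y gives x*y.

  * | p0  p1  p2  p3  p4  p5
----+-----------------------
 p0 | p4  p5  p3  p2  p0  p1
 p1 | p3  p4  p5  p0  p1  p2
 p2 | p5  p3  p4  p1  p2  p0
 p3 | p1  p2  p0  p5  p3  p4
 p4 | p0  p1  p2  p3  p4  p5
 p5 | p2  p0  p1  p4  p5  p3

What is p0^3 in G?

p0

p0^1 = p0
p0^2 = p0*p0 = p4
p0^3 = p4*p0 = p0
(Structurally, G here is isomorphic to the symmetric group S_3.)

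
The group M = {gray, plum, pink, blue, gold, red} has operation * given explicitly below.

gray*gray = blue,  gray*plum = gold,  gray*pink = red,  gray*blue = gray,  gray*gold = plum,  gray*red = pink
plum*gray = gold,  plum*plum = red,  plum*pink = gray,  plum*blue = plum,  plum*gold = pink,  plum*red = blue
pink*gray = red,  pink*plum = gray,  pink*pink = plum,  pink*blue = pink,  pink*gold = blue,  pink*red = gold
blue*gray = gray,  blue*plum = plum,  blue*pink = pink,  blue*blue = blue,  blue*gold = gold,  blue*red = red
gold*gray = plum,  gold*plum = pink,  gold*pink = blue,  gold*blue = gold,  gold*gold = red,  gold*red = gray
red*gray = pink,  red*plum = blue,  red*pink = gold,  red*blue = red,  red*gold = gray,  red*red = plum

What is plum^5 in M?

red

plum^1 = plum
plum^2 = plum * plum = red
plum^3 = red * plum = blue
plum^4 = blue * plum = plum
plum^5 = plum * plum = red
(Structurally, M here is isomorphic to the cyclic group Z_6.)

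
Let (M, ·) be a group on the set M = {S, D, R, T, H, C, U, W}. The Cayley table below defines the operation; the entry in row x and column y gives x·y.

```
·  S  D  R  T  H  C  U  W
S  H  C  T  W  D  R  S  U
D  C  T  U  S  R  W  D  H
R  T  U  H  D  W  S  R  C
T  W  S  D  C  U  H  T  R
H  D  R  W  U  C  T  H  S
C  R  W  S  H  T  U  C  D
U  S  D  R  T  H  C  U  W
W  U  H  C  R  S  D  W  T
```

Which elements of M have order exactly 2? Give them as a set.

Identity is U. Compute the order of each non-identity element by repeated multiplication:
  S: S → H → D → C → R → T → W → U  (order 8)
  D: D → T → S → C → W → H → R → U  (order 8)
  R: R → H → W → C → S → T → D → U  (order 8)
  T: T → C → H → U  (order 4)
  H: H → C → T → U  (order 4)
  C: C → U  (order 2)
  W: W → T → R → C → D → H → S → U  (order 8)
Elements of order 2: {C}.

{C}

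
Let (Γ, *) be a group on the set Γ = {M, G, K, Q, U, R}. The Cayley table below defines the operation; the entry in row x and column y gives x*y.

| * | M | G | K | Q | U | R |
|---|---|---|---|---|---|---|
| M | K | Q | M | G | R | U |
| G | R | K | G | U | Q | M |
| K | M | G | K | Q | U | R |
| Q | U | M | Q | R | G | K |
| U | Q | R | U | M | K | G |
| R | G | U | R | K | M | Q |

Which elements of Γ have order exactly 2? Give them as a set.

Identity is K. Compute the order of each non-identity element by repeated multiplication:
  M: M → K  (order 2)
  G: G → K  (order 2)
  Q: Q → R → K  (order 3)
  U: U → K  (order 2)
  R: R → Q → K  (order 3)
Elements of order 2: {G, M, U}.
(Structurally, Γ here is isomorphic to the symmetric group S_3.)

{G, M, U}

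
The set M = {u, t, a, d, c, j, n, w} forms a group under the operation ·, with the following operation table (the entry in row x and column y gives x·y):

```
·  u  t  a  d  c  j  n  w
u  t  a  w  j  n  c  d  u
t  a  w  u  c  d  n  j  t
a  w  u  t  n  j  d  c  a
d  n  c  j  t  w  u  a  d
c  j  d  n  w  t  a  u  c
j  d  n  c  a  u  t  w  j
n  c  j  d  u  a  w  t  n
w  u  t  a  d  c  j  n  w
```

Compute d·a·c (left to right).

u

d·a = j
j·c = u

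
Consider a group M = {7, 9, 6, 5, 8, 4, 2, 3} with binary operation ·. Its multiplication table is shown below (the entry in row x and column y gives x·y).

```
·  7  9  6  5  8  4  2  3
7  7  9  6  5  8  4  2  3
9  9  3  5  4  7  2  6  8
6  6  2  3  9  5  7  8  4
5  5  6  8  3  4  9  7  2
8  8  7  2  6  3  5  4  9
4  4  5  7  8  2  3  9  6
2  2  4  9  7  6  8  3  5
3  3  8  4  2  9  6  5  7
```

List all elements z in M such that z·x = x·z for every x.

An element z is central iff its row equals its column in the table.
For 6: 6·8 = 5 ≠ 2 = 8·6, so 6 ∉ Z.
Checking each element this way leaves Z(M) = {3, 7}.
(Structurally, M here is isomorphic to the quaternion group Q_8.)

{3, 7}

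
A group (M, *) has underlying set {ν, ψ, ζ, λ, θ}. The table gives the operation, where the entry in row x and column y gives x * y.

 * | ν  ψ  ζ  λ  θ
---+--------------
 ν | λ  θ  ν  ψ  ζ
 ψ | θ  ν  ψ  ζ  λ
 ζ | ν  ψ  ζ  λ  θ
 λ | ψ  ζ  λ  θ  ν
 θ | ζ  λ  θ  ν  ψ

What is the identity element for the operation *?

The identity e satisfies e * x = x for all x, so its row in the table reproduces the column headers.
Row ζ reads: ν, ψ, ζ, λ, θ — exactly the header order. So ζ is the identity.

ζ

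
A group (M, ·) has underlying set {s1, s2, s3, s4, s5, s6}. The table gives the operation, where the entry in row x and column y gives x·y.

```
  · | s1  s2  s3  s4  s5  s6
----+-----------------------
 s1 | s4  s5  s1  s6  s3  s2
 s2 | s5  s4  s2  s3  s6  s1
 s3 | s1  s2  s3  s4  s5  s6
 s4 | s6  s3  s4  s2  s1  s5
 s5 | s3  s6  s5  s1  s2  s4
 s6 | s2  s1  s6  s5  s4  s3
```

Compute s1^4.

s2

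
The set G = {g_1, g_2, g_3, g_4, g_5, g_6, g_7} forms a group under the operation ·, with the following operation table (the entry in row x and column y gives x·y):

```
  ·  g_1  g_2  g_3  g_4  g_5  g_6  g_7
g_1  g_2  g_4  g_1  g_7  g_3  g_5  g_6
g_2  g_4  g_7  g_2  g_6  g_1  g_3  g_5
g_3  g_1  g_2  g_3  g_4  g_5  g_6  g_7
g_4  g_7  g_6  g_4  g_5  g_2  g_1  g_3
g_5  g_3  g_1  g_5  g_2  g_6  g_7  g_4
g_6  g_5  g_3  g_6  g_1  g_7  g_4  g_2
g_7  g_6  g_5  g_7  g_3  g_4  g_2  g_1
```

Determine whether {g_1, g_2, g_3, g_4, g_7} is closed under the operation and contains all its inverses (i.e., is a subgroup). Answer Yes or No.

g_7·g_1 = g_6, which is not in {g_1, g_2, g_3, g_4, g_7}.
The subset is not closed under ·, so it is not a subgroup.

No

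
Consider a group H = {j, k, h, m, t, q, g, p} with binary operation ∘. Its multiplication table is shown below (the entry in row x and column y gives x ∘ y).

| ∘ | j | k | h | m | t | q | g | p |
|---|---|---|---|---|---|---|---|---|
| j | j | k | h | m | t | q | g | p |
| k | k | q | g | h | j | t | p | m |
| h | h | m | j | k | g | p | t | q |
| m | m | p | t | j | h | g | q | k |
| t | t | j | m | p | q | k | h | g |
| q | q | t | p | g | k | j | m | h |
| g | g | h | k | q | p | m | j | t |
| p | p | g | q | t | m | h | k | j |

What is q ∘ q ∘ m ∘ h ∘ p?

q ∘ q = j
j ∘ m = m
m ∘ h = t
t ∘ p = g
(Structurally, H here is isomorphic to the dihedral group D_4.)

g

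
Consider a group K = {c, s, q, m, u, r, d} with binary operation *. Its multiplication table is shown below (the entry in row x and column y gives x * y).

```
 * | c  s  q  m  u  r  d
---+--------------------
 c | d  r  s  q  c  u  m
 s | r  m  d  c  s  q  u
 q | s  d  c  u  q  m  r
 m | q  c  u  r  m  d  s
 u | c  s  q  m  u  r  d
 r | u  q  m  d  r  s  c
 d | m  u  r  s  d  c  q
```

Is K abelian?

Check whether the table is symmetric across its main diagonal.
Every entry (row x, col y) equals the entry (row y, col x), so K is abelian.

Yes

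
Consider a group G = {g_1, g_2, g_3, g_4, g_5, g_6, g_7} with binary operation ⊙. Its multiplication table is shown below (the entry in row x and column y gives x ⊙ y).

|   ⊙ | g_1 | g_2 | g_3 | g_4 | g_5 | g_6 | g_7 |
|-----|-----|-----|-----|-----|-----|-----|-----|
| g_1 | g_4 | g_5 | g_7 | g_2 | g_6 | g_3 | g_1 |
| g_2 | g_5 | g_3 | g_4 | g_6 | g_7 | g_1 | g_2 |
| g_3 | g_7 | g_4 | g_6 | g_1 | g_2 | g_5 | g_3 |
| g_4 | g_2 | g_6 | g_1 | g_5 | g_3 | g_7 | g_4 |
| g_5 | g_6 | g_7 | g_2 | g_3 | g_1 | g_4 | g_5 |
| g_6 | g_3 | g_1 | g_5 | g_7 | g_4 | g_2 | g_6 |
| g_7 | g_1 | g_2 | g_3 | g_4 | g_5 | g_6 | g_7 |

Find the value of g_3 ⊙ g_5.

g_2

Read row g_3, column g_5: g_3 ⊙ g_5 = g_2.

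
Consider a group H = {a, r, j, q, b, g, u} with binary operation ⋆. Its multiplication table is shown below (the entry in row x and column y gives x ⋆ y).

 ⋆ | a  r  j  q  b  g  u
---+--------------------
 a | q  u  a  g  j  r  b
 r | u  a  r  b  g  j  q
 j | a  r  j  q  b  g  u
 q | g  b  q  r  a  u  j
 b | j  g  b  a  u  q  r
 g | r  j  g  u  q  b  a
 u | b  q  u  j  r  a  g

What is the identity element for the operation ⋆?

The identity e satisfies e ⋆ x = x for all x, so its row in the table reproduces the column headers.
Row j reads: a, r, j, q, b, g, u — exactly the header order. So j is the identity.

j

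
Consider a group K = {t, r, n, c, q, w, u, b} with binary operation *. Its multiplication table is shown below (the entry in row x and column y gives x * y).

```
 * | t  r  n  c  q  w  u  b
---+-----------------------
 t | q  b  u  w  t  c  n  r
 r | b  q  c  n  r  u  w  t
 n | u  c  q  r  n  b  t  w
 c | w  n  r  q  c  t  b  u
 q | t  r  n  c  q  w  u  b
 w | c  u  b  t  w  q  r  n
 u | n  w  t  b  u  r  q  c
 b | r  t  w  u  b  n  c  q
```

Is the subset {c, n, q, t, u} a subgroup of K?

n * c = r, which is not in {c, n, q, t, u}.
The subset is not closed under *, so it is not a subgroup.

No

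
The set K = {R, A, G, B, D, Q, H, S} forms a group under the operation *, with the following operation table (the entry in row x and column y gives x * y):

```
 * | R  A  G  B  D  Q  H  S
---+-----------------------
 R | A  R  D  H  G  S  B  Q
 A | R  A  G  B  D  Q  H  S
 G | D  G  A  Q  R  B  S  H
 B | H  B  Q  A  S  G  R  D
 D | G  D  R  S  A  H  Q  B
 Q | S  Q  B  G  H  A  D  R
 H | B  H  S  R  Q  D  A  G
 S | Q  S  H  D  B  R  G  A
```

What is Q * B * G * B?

B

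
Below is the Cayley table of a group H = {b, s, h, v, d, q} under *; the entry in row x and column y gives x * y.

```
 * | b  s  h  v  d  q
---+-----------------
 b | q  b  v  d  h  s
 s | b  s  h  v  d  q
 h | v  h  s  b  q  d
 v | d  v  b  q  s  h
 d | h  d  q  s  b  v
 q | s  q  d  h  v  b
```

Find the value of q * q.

Read row q, column q: q * q = b.
(Structurally, H here is isomorphic to the cyclic group Z_6.)

b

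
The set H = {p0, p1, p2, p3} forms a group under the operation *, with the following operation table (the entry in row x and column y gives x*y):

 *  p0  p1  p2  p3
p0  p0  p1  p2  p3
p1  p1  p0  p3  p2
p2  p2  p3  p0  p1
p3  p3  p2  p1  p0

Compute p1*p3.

Read row p1, column p3: p1*p3 = p2.

p2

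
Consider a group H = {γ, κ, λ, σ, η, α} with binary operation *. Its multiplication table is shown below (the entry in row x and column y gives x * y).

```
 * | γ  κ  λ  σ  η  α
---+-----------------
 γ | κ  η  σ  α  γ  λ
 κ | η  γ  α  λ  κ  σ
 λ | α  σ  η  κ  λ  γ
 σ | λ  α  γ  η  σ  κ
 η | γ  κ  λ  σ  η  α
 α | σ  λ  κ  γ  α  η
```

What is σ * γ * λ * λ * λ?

η

σ * γ = λ
λ * λ = η
η * λ = λ
λ * λ = η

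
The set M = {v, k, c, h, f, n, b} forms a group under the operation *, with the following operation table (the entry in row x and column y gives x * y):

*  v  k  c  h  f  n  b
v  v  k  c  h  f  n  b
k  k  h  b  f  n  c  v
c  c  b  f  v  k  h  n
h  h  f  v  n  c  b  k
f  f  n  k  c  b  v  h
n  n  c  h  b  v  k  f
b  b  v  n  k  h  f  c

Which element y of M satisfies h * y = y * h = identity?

First locate the identity: row v matches the header, so v is the identity.
Scan row h for v: h * c = v. Hence h^(-1) = c.

c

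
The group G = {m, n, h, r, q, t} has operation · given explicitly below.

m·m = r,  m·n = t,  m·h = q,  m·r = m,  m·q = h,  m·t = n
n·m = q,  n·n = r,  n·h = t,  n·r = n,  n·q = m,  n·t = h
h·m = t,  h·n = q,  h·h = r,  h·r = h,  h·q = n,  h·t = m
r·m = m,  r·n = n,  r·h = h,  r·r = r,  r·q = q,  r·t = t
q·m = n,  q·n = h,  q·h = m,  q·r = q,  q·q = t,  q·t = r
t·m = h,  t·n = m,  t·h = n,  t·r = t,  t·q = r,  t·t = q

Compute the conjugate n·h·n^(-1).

The identity is r. In row n, the entry r sits in column n, so n^(-1) = n.
n·h = t
t·n = m
(Structurally, G here is isomorphic to the symmetric group S_3.)

m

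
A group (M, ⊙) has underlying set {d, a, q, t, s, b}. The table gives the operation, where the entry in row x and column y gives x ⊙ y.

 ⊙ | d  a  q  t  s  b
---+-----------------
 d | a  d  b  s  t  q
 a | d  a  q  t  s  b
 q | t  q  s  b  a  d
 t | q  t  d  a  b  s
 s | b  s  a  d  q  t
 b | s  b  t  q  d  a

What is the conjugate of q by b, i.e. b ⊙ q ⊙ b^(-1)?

The identity is a. In row b, the entry a sits in column b, so b^(-1) = b.
b ⊙ q = t
t ⊙ b = s

s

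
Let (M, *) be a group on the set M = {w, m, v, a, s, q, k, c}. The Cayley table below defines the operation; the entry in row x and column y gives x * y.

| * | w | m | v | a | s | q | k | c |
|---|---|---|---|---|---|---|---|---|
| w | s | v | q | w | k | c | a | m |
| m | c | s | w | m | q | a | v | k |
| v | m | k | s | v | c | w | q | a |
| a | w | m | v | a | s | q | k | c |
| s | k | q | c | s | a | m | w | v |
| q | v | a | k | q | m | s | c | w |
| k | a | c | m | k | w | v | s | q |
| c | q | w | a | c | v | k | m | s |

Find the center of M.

An element z is central iff its row equals its column in the table.
For k: k * v = m ≠ q = v * k, so k ∉ Z.
Checking each element this way leaves Z(M) = {a, s}.

{a, s}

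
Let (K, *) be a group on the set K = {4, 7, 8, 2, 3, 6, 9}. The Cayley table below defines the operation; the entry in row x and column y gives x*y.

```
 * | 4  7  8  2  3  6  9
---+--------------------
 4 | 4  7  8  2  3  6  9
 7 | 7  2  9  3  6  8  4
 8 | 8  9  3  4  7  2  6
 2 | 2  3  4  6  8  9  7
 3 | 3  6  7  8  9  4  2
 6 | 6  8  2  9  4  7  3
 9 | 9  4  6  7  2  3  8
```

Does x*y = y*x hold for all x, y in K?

Yes

Check whether the table is symmetric across its main diagonal.
Every entry (row x, col y) equals the entry (row y, col x), so K is abelian.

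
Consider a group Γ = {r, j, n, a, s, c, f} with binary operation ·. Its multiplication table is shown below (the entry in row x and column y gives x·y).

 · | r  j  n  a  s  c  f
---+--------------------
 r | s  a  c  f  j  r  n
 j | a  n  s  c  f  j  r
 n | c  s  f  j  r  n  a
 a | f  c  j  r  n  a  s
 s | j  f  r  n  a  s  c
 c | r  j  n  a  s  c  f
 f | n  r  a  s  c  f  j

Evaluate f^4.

f^1 = f
f^2 = f·f = j
f^3 = j·f = r
f^4 = r·f = n

n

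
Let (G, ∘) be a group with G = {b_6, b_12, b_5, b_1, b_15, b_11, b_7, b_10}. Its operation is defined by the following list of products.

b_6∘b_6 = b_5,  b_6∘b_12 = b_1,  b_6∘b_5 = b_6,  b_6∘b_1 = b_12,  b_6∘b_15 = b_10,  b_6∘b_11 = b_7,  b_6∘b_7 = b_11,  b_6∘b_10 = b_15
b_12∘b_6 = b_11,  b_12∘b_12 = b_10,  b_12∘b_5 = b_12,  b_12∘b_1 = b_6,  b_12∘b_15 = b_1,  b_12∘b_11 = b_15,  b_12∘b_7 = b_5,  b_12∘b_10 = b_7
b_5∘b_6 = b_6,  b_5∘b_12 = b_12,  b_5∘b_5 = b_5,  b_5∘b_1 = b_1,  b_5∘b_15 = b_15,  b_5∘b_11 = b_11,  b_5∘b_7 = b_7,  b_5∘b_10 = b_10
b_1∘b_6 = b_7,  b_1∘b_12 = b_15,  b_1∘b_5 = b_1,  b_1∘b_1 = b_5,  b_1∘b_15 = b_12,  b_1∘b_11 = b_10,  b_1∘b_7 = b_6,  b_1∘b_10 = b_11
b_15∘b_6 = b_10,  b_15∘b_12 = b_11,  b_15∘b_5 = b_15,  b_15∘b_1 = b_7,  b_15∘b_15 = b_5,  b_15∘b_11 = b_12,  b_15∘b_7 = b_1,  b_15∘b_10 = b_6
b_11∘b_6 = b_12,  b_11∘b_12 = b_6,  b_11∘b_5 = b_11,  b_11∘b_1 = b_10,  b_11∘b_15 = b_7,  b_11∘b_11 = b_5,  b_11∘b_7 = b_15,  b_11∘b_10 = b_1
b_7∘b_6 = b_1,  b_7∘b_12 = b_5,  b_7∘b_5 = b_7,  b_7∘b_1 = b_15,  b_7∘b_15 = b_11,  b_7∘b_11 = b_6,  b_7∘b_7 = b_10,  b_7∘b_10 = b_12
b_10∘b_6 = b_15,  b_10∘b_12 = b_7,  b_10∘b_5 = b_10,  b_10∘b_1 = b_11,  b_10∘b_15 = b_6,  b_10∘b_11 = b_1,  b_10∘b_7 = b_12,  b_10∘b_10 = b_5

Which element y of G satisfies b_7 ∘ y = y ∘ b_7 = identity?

b_12

First locate the identity: row b_5 matches the header, so b_5 is the identity.
Scan row b_7 for b_5: b_7 ∘ b_12 = b_5. Hence b_7^(-1) = b_12.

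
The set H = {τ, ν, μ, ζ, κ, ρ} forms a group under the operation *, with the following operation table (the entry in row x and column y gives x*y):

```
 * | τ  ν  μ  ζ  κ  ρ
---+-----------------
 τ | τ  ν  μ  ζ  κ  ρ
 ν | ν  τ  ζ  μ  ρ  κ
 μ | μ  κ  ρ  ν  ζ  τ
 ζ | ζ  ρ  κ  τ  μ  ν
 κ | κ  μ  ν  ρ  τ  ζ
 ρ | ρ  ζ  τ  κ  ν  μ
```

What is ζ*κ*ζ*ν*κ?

κ

ζ*κ = μ
μ*ζ = ν
ν*ν = τ
τ*κ = κ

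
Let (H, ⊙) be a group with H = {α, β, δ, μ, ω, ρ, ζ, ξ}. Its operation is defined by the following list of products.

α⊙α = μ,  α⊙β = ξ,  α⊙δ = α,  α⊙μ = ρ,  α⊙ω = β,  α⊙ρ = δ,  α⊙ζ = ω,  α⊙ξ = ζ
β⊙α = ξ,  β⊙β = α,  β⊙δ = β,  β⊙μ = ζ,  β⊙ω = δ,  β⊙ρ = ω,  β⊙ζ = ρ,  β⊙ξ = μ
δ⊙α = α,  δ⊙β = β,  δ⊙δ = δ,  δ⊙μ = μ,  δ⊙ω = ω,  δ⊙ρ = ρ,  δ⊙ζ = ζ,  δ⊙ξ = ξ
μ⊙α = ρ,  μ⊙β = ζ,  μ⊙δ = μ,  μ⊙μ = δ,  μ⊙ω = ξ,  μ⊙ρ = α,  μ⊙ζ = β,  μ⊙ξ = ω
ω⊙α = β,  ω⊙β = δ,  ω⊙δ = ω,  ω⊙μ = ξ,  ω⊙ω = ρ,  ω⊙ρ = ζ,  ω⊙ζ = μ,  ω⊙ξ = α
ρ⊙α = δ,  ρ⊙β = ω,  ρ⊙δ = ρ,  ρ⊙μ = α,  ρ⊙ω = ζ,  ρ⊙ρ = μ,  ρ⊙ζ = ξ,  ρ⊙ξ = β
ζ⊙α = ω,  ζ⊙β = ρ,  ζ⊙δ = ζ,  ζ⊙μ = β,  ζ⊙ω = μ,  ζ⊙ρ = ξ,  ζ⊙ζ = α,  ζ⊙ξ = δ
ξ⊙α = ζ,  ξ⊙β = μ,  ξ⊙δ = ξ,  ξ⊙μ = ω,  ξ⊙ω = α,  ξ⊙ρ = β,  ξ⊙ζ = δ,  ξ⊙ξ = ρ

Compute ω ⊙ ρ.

Read row ω, column ρ: ω ⊙ ρ = ζ.

ζ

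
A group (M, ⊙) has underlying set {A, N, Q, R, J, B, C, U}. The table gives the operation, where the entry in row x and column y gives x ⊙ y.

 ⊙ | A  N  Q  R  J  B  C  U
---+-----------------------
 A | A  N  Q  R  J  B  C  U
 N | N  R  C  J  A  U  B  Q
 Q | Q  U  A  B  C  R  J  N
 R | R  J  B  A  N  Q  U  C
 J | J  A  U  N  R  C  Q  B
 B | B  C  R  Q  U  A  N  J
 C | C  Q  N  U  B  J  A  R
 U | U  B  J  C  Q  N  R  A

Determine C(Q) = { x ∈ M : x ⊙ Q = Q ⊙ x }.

{A, B, Q, R}

Compare row Q with column Q entry by entry.
B ⊙ Q = R = Q ⊙ B, so B commutes with Q.
J ⊙ Q = U but Q ⊙ J = C, so J does not.
Collecting the elements that commute with Q: C(Q) = {A, B, Q, R}.
(Structurally, M here is isomorphic to the dihedral group D_4.)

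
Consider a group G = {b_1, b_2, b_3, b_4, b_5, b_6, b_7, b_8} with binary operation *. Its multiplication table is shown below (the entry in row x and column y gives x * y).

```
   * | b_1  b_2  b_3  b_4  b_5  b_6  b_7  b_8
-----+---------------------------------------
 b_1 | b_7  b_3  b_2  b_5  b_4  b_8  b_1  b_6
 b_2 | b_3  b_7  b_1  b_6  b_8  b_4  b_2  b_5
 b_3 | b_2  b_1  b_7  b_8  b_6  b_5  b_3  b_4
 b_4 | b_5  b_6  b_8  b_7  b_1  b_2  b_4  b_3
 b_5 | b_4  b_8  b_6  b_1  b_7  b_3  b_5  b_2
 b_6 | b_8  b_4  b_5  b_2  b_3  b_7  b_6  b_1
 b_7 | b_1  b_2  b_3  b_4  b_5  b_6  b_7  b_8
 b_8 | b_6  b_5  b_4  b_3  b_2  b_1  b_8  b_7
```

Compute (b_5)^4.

b_7

b_5^1 = b_5
b_5^2 = b_5 * b_5 = b_7
b_5^3 = b_7 * b_5 = b_5
b_5^4 = b_5 * b_5 = b_7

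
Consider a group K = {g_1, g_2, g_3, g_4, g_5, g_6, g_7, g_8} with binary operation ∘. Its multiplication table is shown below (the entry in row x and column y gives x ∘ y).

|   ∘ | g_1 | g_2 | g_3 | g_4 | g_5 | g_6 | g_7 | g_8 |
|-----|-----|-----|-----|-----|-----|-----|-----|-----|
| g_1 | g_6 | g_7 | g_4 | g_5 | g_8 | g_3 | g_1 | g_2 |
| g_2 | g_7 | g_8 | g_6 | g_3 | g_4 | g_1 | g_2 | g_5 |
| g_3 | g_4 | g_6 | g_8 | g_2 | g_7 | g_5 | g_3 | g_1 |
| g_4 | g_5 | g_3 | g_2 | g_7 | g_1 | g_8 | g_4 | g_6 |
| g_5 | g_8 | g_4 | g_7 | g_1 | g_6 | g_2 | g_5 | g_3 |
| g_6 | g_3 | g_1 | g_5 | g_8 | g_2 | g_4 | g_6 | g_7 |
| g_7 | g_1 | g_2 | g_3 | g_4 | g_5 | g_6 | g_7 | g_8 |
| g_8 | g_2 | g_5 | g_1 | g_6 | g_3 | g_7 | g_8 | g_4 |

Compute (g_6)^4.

g_7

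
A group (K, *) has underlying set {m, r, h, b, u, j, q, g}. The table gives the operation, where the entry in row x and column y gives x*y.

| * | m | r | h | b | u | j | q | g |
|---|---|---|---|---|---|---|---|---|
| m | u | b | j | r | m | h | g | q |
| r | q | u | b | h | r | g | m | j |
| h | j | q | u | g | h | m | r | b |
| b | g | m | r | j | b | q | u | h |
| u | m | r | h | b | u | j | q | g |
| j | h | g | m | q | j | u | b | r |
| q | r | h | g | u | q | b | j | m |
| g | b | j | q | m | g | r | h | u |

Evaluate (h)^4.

h^1 = h
h^2 = h*h = u
h^3 = u*h = h
h^4 = h*h = u

u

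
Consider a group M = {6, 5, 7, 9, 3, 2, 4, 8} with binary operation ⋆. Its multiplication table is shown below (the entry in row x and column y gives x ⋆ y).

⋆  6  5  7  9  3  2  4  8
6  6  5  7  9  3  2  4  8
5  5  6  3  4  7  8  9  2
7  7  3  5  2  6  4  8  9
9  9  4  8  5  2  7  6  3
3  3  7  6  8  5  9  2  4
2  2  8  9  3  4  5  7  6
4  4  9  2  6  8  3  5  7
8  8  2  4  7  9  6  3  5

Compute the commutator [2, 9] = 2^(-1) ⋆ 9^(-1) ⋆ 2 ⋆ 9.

Identity is 6; from the table 2^(-1) = 8 and 9^(-1) = 4.
8 ⋆ 4 = 3
3 ⋆ 2 = 9
9 ⋆ 9 = 5

5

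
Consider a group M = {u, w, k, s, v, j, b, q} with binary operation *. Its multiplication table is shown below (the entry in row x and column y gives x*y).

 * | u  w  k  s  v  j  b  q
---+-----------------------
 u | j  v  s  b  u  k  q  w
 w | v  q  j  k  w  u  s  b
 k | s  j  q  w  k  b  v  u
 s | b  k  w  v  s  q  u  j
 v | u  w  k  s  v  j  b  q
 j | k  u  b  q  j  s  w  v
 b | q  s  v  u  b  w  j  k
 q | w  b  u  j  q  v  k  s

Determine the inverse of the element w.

u

First locate the identity: row v matches the header, so v is the identity.
Scan row w for v: w*u = v. Hence w^(-1) = u.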